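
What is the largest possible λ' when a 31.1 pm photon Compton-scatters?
35.9526 pm (at θ = 180°)

The Compton shift is Δλ = λ_C(1 − cos θ).

Since cos θ ranges from −1 to 1, the factor (1 − cos θ) ranges from 0 to 2; the maximum shift occurs at θ = 180° (backscattering):
Δλ_max = 2λ_C = 2 × 2.4263 pm = 4.8526 pm

Maximum scattered wavelength:
λ'_max = λ₀ + Δλ_max = 31.1 + 4.8526 = 35.9526 pm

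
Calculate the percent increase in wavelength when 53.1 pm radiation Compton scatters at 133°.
7.6856%

Calculate the Compton shift:
Δλ = λ_C(1 - cos(133°))
Δλ = 2.4263 × (1 - cos(133°))
Δλ = 2.4263 × 1.6820
Δλ = 4.0810 pm

Percentage change:
(Δλ/λ₀) × 100 = (4.0810/53.1) × 100
= 7.6856%

(Intermediate values are shown rounded; full precision is carried through to the final answer.)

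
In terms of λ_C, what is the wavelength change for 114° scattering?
1.4067 λ_C

The Compton shift formula is:
Δλ = λ_C(1 - cos θ)

Dividing both sides by λ_C:
Δλ/λ_C = 1 - cos θ

For θ = 114°:
Δλ/λ_C = 1 - cos(114°)
Δλ/λ_C = 1 - -0.4067
Δλ/λ_C = 1.4067

This means the shift is 1.4067 × λ_C = 3.4132 pm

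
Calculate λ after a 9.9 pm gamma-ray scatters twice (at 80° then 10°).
11.9418 pm

Apply Compton shift twice:

First scattering at θ₁ = 80°:
Δλ₁ = λ_C(1 - cos(80°))
Δλ₁ = 2.4263 × 0.8264
Δλ₁ = 2.0050 pm

After first scattering:
λ₁ = 9.9 + 2.0050 = 11.9050 pm

Second scattering at θ₂ = 10°:
Δλ₂ = λ_C(1 - cos(10°))
Δλ₂ = 2.4263 × 0.0152
Δλ₂ = 0.0369 pm

Final wavelength:
λ₂ = 11.9050 + 0.0369 = 11.9418 pm

Total shift: Δλ_total = 2.0050 + 0.0369 = 2.0418 pm

(Intermediate values are shown rounded; full precision is carried through to the final answer.)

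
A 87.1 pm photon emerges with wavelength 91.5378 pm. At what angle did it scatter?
146.00°

First find the wavelength shift:
Δλ = λ' - λ = 91.5378 - 87.1 = 4.4378 pm

Using Δλ = λ_C(1 - cos θ), with λ_C = h/(m_e·c) ≈ 2.42631024 pm:
cos θ = 1 - Δλ/λ_C
cos θ = 1 - 4.4378/2.42631024
cos θ = -0.829032

θ = arccos(-0.829032)
θ = 146.00°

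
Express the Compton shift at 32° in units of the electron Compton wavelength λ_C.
0.1520 λ_C

The Compton shift formula is:
Δλ = λ_C(1 - cos θ)

Dividing both sides by λ_C:
Δλ/λ_C = 1 - cos θ

For θ = 32°:
Δλ/λ_C = 1 - cos(32°)
Δλ/λ_C = 1 - 0.8480
Δλ/λ_C = 0.1520

This means the shift is 0.1520 × λ_C = 0.3687 pm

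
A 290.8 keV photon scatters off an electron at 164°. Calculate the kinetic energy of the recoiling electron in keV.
153.3785 keV

By energy conservation: K_e = E_initial - E_final

First find the scattered photon energy:
Initial wavelength: λ = hc/E = 4.2636 pm
Compton shift: Δλ = λ_C(1 - cos(164°)) = 4.7586 pm
Final wavelength: λ' = 4.2636 + 4.7586 = 9.0222 pm
Final photon energy: E' = hc/λ' = 137.4215 keV

Electron kinetic energy:
K_e = E - E' = 290.8000 - 137.4215 = 153.3785 keV

(Intermediate values are shown rounded; full precision is carried through to the final answer.)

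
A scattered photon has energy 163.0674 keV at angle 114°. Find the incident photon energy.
295.9001 keV

Convert final energy to wavelength (hc ≈ 1239.842 keV·pm):
λ' = hc/E' = 1239.842 / 163.0674 = 7.6032 pm

Calculate the Compton shift:
Δλ = λ_C(1 - cos(114°))
Δλ = 2.4263 × (1 - cos(114°))
Δλ = 3.4132 pm

Initial wavelength:
λ = λ' - Δλ = 7.6032 - 3.4132 = 4.1901 pm

Initial energy:
E = hc/λ = 1239.842 / 4.1901 = 295.9001 keV

(Intermediate values are shown rounded; full precision is carried through to the final answer.)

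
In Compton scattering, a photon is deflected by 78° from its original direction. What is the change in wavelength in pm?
1.9219 pm

Using the Compton scattering formula:
Δλ = λ_C(1 - cos θ)

where λ_C = h/(m_e·c) ≈ 2.4263 pm is the Compton wavelength of an electron.

For θ = 78°:
cos(78°) = 0.2079
1 - cos(78°) = 0.7921

Δλ = 2.4263 × 0.7921
Δλ = 1.9219 pm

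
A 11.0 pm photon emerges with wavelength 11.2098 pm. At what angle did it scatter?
24.00°

First find the wavelength shift:
Δλ = λ' - λ = 11.2098 - 11.0 = 0.2098 pm

Using Δλ = λ_C(1 - cos θ), with λ_C = h/(m_e·c) ≈ 2.42631024 pm:
cos θ = 1 - Δλ/λ_C
cos θ = 1 - 0.2098/2.42631024
cos θ = 0.913531

θ = arccos(0.913531)
θ = 24.00°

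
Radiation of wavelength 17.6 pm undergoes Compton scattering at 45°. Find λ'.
18.3106 pm

Using the Compton formula: λ' = λ + λ_C(1 − cos θ)

For θ = 45°, cos θ = √2/2 (exact) ≈ 0.7071, so:
1 − cos 45° = 1 − (√2/2) ≈ 0.2929

Δλ = λ_C × 0.2929 = 2.4263 × 0.2929 = 0.7106 pm

λ' = 17.6 + 0.7106 = 18.3106 pm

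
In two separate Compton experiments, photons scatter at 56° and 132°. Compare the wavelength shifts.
132° produces the larger shift by a factor of 3.787

Calculate both shifts using Δλ = λ_C(1 - cos θ):

For θ₁ = 56°:
Δλ₁ = 2.4263 × (1 - cos(56°))
Δλ₁ = 2.4263 × 0.4408
Δλ₁ = 1.0695 pm

For θ₂ = 132°:
Δλ₂ = 2.4263 × (1 - cos(132°))
Δλ₂ = 2.4263 × 1.6691
Δλ₂ = 4.0498 pm

The 132° angle produces the larger shift.
Ratio: 4.0498/1.0695 = 3.787

(Intermediate values are shown rounded; full precision is carried through to the final answer.)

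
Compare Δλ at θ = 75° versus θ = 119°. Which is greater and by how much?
119° produces the larger shift by a factor of 2.003

Calculate both shifts using Δλ = λ_C(1 - cos θ):

For θ₁ = 75°:
Δλ₁ = 2.4263 × (1 - cos(75°))
Δλ₁ = 2.4263 × 0.7412
Δλ₁ = 1.7983 pm

For θ₂ = 119°:
Δλ₂ = 2.4263 × (1 - cos(119°))
Δλ₂ = 2.4263 × 1.4848
Δλ₂ = 3.6026 pm

The 119° angle produces the larger shift.
Ratio: 3.6026/1.7983 = 2.003

(Intermediate values are shown rounded; full precision is carried through to the final answer.)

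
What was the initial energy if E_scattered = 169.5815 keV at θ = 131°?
376.4999 keV

Convert final energy to wavelength (hc ≈ 1239.842 keV·pm):
λ' = hc/E' = 1239.842 / 169.5815 = 7.3112 pm

Calculate the Compton shift:
Δλ = λ_C(1 - cos(131°))
Δλ = 2.4263 × (1 - cos(131°))
Δλ = 4.0181 pm

Initial wavelength:
λ = λ' - Δλ = 7.3112 - 4.0181 = 3.2931 pm

Initial energy:
E = hc/λ = 1239.842 / 3.2931 = 376.4999 keV

(Intermediate values are shown rounded; full precision is carried through to the final answer.)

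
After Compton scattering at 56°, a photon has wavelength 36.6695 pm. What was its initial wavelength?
35.6000 pm

From λ' = λ + Δλ, we have λ = λ' - Δλ

First calculate the Compton shift:
Δλ = λ_C(1 - cos θ)
Δλ = 2.4263 × (1 - cos(56°))
Δλ = 2.4263 × 0.4408
Δλ = 1.0695 pm

Initial wavelength:
λ = λ' - Δλ
λ = 36.6695 - 1.0695
λ = 35.6000 pm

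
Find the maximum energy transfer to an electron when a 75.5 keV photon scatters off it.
17.2213 keV

Maximum energy transfer occurs at θ = 180° (backscattering).

Initial photon: E₀ = 75.5 keV → λ₀ = 16.4217 pm

Maximum Compton shift (at 180°):
Δλ_max = 2λ_C = 2 × 2.4263 = 4.8526 pm

Final wavelength:
λ' = 16.4217 + 4.8526 = 21.2744 pm

Minimum photon energy (maximum energy to electron):
E'_min = hc/λ' = 58.2787 keV

Maximum electron kinetic energy:
K_max = E₀ - E'_min = 75.5000 - 58.2787 = 17.2213 keV

(Intermediate values are shown rounded; full precision is carried through to the final answer.)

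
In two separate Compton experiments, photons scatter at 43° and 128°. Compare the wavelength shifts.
128° produces the larger shift by a factor of 6.014

Calculate both shifts using Δλ = λ_C(1 - cos θ):

For θ₁ = 43°:
Δλ₁ = 2.4263 × (1 - cos(43°))
Δλ₁ = 2.4263 × 0.2686
Δλ₁ = 0.6518 pm

For θ₂ = 128°:
Δλ₂ = 2.4263 × (1 - cos(128°))
Δλ₂ = 2.4263 × 1.6157
Δλ₂ = 3.9201 pm

The 128° angle produces the larger shift.
Ratio: 3.9201/0.6518 = 6.014

(Intermediate values are shown rounded; full precision is carried through to the final answer.)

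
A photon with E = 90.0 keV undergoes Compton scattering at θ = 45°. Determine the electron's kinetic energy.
4.4150 keV

By energy conservation: K_e = E_initial - E_final

First find the scattered photon energy:
Initial wavelength: λ = hc/E = 13.7760 pm
Compton shift: Δλ = λ_C(1 - cos(45°)) = 0.7106 pm
Final wavelength: λ' = 13.7760 + 0.7106 = 14.4867 pm
Final photon energy: E' = hc/λ' = 85.5850 keV

Electron kinetic energy:
K_e = E - E' = 90.0000 - 85.5850 = 4.4150 keV

(Intermediate values are shown rounded; full precision is carried through to the final answer.)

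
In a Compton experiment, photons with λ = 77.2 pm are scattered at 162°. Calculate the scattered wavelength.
81.9339 pm

Using the Compton scattering formula:
λ' = λ + Δλ = λ + λ_C(1 - cos θ)

Given:
- Initial wavelength λ = 77.2 pm
- Scattering angle θ = 162°
- Compton wavelength λ_C ≈ 2.4263 pm

Calculate the shift:
Δλ = 2.4263 × (1 - cos(162°))
Δλ = 2.4263 × 1.9511
Δλ = 4.7339 pm

Final wavelength:
λ' = 77.2 + 4.7339 = 81.9339 pm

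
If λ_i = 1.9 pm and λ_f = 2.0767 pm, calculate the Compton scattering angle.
22.00°

First find the wavelength shift:
Δλ = λ' - λ = 2.0767 - 1.9 = 0.1767 pm

Using Δλ = λ_C(1 - cos θ), with λ_C = h/(m_e·c) ≈ 2.42631024 pm:
cos θ = 1 - Δλ/λ_C
cos θ = 1 - 0.1767/2.42631024
cos θ = 0.927173

θ = arccos(0.927173)
θ = 22.00°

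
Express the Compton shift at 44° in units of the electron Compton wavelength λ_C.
0.2807 λ_C

The Compton shift formula is:
Δλ = λ_C(1 - cos θ)

Dividing both sides by λ_C:
Δλ/λ_C = 1 - cos θ

For θ = 44°:
Δλ/λ_C = 1 - cos(44°)
Δλ/λ_C = 1 - 0.7193
Δλ/λ_C = 0.2807

This means the shift is 0.2807 × λ_C = 0.6810 pm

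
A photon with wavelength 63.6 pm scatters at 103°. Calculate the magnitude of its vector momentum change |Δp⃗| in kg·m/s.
1.5946e-23 kg·m/s

Photon momentum magnitude is p = h/λ.

Initial momentum:
p₀ = h/λ = 6.6261e-34/6.3600e-11 = 1.0418e-23 kg·m/s

After scattering:
λ' = λ + Δλ = 63.6 + 2.9721 = 66.5721 pm
p' = h/λ' = 6.6261e-34/6.6572e-11 = 9.9532e-24 kg·m/s

Momentum is a vector; the scattered photon's direction makes angle θ = 103° with the incident direction. The magnitude of the vector change Δp⃗ = p⃗₀ − p⃗' is found from the law of cosines:
|Δp⃗|² = p₀² + p'² − 2p₀p'cos θ
|Δp⃗|² = (1.0418e-23)² + (9.9532e-24)² − 2·1.0418e-23·9.9532e-24·cos(103°)
|Δp⃗| = 1.5946e-23 kg·m/s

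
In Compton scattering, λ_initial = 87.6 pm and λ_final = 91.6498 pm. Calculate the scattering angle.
132.00°

First find the wavelength shift:
Δλ = λ' - λ = 91.6498 - 87.6 = 4.0498 pm

Using Δλ = λ_C(1 - cos θ), with λ_C = h/(m_e·c) ≈ 2.42631024 pm:
cos θ = 1 - Δλ/λ_C
cos θ = 1 - 4.0498/2.42631024
cos θ = -0.669119

θ = arccos(-0.669119)
θ = 132.00°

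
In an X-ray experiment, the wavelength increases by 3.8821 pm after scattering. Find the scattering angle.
126.87°

From the Compton formula Δλ = λ_C(1 - cos θ), we can solve for θ:

cos θ = 1 - Δλ/λ_C

Given:
- Δλ = 3.8821 pm
- λ_C = h/(m_e·c) ≈ 2.42631024 pm

cos θ = 1 - 3.8821/2.42631024
cos θ = 1 - 1.600001
cos θ = -0.600001

θ = arccos(-0.600001)
θ = 126.87°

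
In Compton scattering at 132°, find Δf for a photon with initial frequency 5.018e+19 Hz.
2.027e+19 Hz (decrease)

Convert frequency to wavelength (c = 299792458 m/s):
λ₀ = c/f₀ = 299792458/5.018e+19 = 5.9743415e-12 m = 5.9743 pm

Calculate Compton shift:
Δλ = λ_C(1 - cos(132°)) = 4.0498 pm

Final wavelength:
λ' = λ₀ + Δλ = 5.9743 + 4.0498 = 10.0242 pm

Final frequency:
f' = c/λ' = 299792458/1.0024170e-11 = 2.9906960e+19 Hz

Frequency shift (decrease):
Δf = f₀ - f' = 5.018e+19 - 2.9906960e+19 = 2.027e+19 Hz

(Intermediate values are shown rounded; full precision is carried through to the final answer.)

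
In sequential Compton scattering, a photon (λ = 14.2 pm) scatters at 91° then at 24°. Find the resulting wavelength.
16.8784 pm

Apply Compton shift twice:

First scattering at θ₁ = 91°:
Δλ₁ = λ_C(1 - cos(91°))
Δλ₁ = 2.4263 × 1.0175
Δλ₁ = 2.4687 pm

After first scattering:
λ₁ = 14.2 + 2.4687 = 16.6687 pm

Second scattering at θ₂ = 24°:
Δλ₂ = λ_C(1 - cos(24°))
Δλ₂ = 2.4263 × 0.0865
Δλ₂ = 0.2098 pm

Final wavelength:
λ₂ = 16.6687 + 0.2098 = 16.8784 pm

Total shift: Δλ_total = 2.4687 + 0.2098 = 2.6784 pm

(Intermediate values are shown rounded; full precision is carried through to the final answer.)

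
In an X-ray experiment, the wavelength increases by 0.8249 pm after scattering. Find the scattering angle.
48.70°

From the Compton formula Δλ = λ_C(1 - cos θ), we can solve for θ:

cos θ = 1 - Δλ/λ_C

Given:
- Δλ = 0.8249 pm
- λ_C = h/(m_e·c) ≈ 2.42631024 pm

cos θ = 1 - 0.8249/2.42631024
cos θ = 1 - 0.339981
cos θ = 0.660019

θ = arccos(0.660019)
θ = 48.70°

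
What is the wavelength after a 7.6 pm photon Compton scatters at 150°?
12.1276 pm

Using the Compton scattering formula:
λ' = λ + Δλ = λ + λ_C(1 - cos θ)

Given:
- Initial wavelength λ = 7.6 pm
- Scattering angle θ = 150°
- Compton wavelength λ_C ≈ 2.4263 pm

Calculate the shift:
Δλ = 2.4263 × (1 - cos(150°))
Δλ = 2.4263 × 1.8660
Δλ = 4.5276 pm

Final wavelength:
λ' = 7.6 + 4.5276 = 12.1276 pm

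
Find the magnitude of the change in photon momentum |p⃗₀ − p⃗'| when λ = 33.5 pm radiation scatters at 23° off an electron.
7.8649e-24 kg·m/s

Photon momentum magnitude is p = h/λ.

Initial momentum:
p₀ = h/λ = 6.6261e-34/3.3500e-11 = 1.9779e-23 kg·m/s

After scattering:
λ' = λ + Δλ = 33.5 + 0.1929 = 33.6929 pm
p' = h/λ' = 6.6261e-34/3.3693e-11 = 1.9666e-23 kg·m/s

Momentum is a vector; the scattered photon's direction makes angle θ = 23° with the incident direction. The magnitude of the vector change Δp⃗ = p⃗₀ − p⃗' is found from the law of cosines:
|Δp⃗|² = p₀² + p'² − 2p₀p'cos θ
|Δp⃗|² = (1.9779e-23)² + (1.9666e-23)² − 2·1.9779e-23·1.9666e-23·cos(23°)
|Δp⃗| = 7.8649e-24 kg·m/s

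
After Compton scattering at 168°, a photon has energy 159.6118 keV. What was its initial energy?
417.7000 keV

Convert final energy to wavelength (hc ≈ 1239.842 keV·pm):
λ' = hc/E' = 1239.842 / 159.6118 = 7.7679 pm

Calculate the Compton shift:
Δλ = λ_C(1 - cos(168°))
Δλ = 2.4263 × (1 - cos(168°))
Δλ = 4.7996 pm

Initial wavelength:
λ = λ' - Δλ = 7.7679 - 4.7996 = 2.9683 pm

Initial energy:
E = hc/λ = 1239.842 / 2.9683 = 417.7000 keV

(Intermediate values are shown rounded; full precision is carried through to the final answer.)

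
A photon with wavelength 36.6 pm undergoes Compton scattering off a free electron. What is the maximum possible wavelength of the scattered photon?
41.4526 pm (at θ = 180°)

The Compton shift is Δλ = λ_C(1 − cos θ).

Since cos θ ranges from −1 to 1, the factor (1 − cos θ) ranges from 0 to 2; the maximum shift occurs at θ = 180° (backscattering):
Δλ_max = 2λ_C = 2 × 2.4263 pm = 4.8526 pm

Maximum scattered wavelength:
λ'_max = λ₀ + Δλ_max = 36.6 + 4.8526 = 41.4526 pm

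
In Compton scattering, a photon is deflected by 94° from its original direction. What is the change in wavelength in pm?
2.5956 pm

Using the Compton scattering formula:
Δλ = λ_C(1 - cos θ)

where λ_C = h/(m_e·c) ≈ 2.4263 pm is the Compton wavelength of an electron.

For θ = 94°:
cos(94°) = -0.0698
1 - cos(94°) = 1.0698

Δλ = 2.4263 × 1.0698
Δλ = 2.5956 pm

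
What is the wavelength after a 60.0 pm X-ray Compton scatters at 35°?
60.4388 pm

Using the Compton scattering formula:
λ' = λ + Δλ = λ + λ_C(1 - cos θ)

Given:
- Initial wavelength λ = 60.0 pm
- Scattering angle θ = 35°
- Compton wavelength λ_C ≈ 2.4263 pm

Calculate the shift:
Δλ = 2.4263 × (1 - cos(35°))
Δλ = 2.4263 × 0.1808
Δλ = 0.4388 pm

Final wavelength:
λ' = 60.0 + 0.4388 = 60.4388 pm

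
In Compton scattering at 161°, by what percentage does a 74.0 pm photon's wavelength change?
6.3790%

Calculate the Compton shift:
Δλ = λ_C(1 - cos(161°))
Δλ = 2.4263 × (1 - cos(161°))
Δλ = 2.4263 × 1.9455
Δλ = 4.7204 pm

Percentage change:
(Δλ/λ₀) × 100 = (4.7204/74.0) × 100
= 6.3790%

(Intermediate values are shown rounded; full precision is carried through to the final answer.)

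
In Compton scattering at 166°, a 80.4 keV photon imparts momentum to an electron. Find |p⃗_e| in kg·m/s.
7.5213e-23 kg·m/s

The electron is initially at rest, so by conservation of momentum:
p⃗_e = p⃗₀ − p⃗'  (incident photon momentum minus scattered photon momentum)

Photon momentum magnitudes (p = h/λ = E/c):
λ₀ = hc/E₀ = 15.4209 pm → p₀ = h/λ₀ = 4.2968e-23 kg·m/s
Δλ = λ_C(1 − cos 166°) = 4.7805 pm
λ' = 20.2015 pm → p' = h/λ' = 3.2800e-23 kg·m/s

The scattered photon makes angle θ = 166° with the incident direction, so by the law of cosines:
|p⃗_e|² = p₀² + p'² − 2p₀p'cos θ
|p⃗_e|² = (4.2968e-23)² + (3.2800e-23)² − 2·4.2968e-23·3.2800e-23·cos(166°)
|p⃗_e| = 7.5213e-23 kg·m/s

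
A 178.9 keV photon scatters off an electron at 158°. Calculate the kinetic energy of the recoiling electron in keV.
72.0752 keV

By energy conservation: K_e = E_initial - E_final

First find the scattered photon energy:
Initial wavelength: λ = hc/E = 6.9304 pm
Compton shift: Δλ = λ_C(1 - cos(158°)) = 4.6759 pm
Final wavelength: λ' = 6.9304 + 4.6759 = 11.6063 pm
Final photon energy: E' = hc/λ' = 106.8248 keV

Electron kinetic energy:
K_e = E - E' = 178.9000 - 106.8248 = 72.0752 keV

(Intermediate values are shown rounded; full precision is carried through to the final answer.)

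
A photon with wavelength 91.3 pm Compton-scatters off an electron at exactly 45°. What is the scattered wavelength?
92.0106 pm

Using the Compton formula: λ' = λ + λ_C(1 − cos θ)

For θ = 45°, cos θ = √2/2 (exact) ≈ 0.7071, so:
1 − cos 45° = 1 − (√2/2) ≈ 0.2929

Δλ = λ_C × 0.2929 = 2.4263 × 0.2929 = 0.7106 pm

λ' = 91.3 + 0.7106 = 92.0106 pm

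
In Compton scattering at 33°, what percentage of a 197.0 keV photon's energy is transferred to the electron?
0.0586 (or 5.86%)

Calculate initial and final photon energies:

Initial: E₀ = 197.0 keV → λ₀ = 6.2936 pm
Compton shift: Δλ = 0.3914 pm
Final wavelength: λ' = 6.6850 pm
Final energy: E' = 185.4649 keV

Fractional energy loss:
(E₀ - E')/E₀ = (197.0000 - 185.4649)/197.0000
= 11.5351/197.0000
= 0.0586
= 5.86%

(Intermediate values are shown rounded; full precision is carried through to the final answer.)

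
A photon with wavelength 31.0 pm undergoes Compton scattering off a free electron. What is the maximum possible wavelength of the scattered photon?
35.8526 pm (at θ = 180°)

The Compton shift is Δλ = λ_C(1 − cos θ).

Since cos θ ranges from −1 to 1, the factor (1 − cos θ) ranges from 0 to 2; the maximum shift occurs at θ = 180° (backscattering):
Δλ_max = 2λ_C = 2 × 2.4263 pm = 4.8526 pm

Maximum scattered wavelength:
λ'_max = λ₀ + Δλ_max = 31.0 + 4.8526 = 35.8526 pm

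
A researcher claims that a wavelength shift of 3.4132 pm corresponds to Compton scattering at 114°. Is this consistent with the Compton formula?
Yes, consistent

Calculate the expected shift for θ = 114°:

Δλ_expected = λ_C(1 - cos(114°))
Δλ_expected = 2.4263 × (1 - cos(114°))
Δλ_expected = 2.4263 × 1.4067
Δλ_expected = 3.4132 pm

Given shift: 3.4132 pm
Expected shift: 3.4132 pm
Difference: 0.0000 pm

The values match. This is consistent with Compton scattering at the stated angle.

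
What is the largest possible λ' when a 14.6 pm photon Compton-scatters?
19.4526 pm (at θ = 180°)

The Compton shift is Δλ = λ_C(1 − cos θ).

Since cos θ ranges from −1 to 1, the factor (1 − cos θ) ranges from 0 to 2; the maximum shift occurs at θ = 180° (backscattering):
Δλ_max = 2λ_C = 2 × 2.4263 pm = 4.8526 pm

Maximum scattered wavelength:
λ'_max = λ₀ + Δλ_max = 14.6 + 4.8526 = 19.4526 pm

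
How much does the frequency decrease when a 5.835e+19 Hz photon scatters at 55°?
9.781e+18 Hz (decrease)

Convert frequency to wavelength (c = 299792458 m/s):
λ₀ = c/f₀ = 299792458/5.835e+19 = 5.1378313e-12 m = 5.1378 pm

Calculate Compton shift:
Δλ = λ_C(1 - cos(55°)) = 1.0346 pm

Final wavelength:
λ' = λ₀ + Δλ = 5.1378 + 1.0346 = 6.1725 pm

Final frequency:
f' = c/λ' = 299792458/6.1724672e-12 = 4.8569308e+19 Hz

Frequency shift (decrease):
Δf = f₀ - f' = 5.835e+19 - 4.8569308e+19 = 9.781e+18 Hz

(Intermediate values are shown rounded; full precision is carried through to the final answer.)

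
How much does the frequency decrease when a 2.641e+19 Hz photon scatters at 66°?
2.972e+18 Hz (decrease)

Convert frequency to wavelength (c = 299792458 m/s):
λ₀ = c/f₀ = 299792458/2.641e+19 = 1.1351475e-11 m = 11.3515 pm

Calculate Compton shift:
Δλ = λ_C(1 - cos(66°)) = 1.4394 pm

Final wavelength:
λ' = λ₀ + Δλ = 11.3515 + 1.4394 = 12.7909 pm

Final frequency:
f' = c/λ' = 299792458/1.2790916e-11 = 2.3437919e+19 Hz

Frequency shift (decrease):
Δf = f₀ - f' = 2.641e+19 - 2.3437919e+19 = 2.972e+18 Hz

(Intermediate values are shown rounded; full precision is carried through to the final answer.)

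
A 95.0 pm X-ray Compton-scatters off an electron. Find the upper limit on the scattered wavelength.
99.8526 pm (at θ = 180°)

The Compton shift is Δλ = λ_C(1 − cos θ).

Since cos θ ranges from −1 to 1, the factor (1 − cos θ) ranges from 0 to 2; the maximum shift occurs at θ = 180° (backscattering):
Δλ_max = 2λ_C = 2 × 2.4263 pm = 4.8526 pm

Maximum scattered wavelength:
λ'_max = λ₀ + Δλ_max = 95.0 + 4.8526 = 99.8526 pm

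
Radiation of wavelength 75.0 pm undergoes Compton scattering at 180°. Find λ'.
79.8526 pm

Using the Compton formula: λ' = λ + λ_C(1 − cos θ)

For θ = 180°, cos θ = -1 (exact) = -1.0000, so:
1 − cos 180° = 1 − (-1) = 2.0000

Δλ = λ_C × 2.0000 = 2.4263 × 2.0000 = 4.8526 pm

λ' = 75.0 + 4.8526 = 79.8526 pm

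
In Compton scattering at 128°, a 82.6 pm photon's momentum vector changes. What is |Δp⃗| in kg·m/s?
1.4094e-23 kg·m/s

Photon momentum magnitude is p = h/λ.

Initial momentum:
p₀ = h/λ = 6.6261e-34/8.2600e-11 = 8.0219e-24 kg·m/s

After scattering:
λ' = λ + Δλ = 82.6 + 3.9201 = 86.5201 pm
p' = h/λ' = 6.6261e-34/8.6520e-11 = 7.6584e-24 kg·m/s

Momentum is a vector; the scattered photon's direction makes angle θ = 128° with the incident direction. The magnitude of the vector change Δp⃗ = p⃗₀ − p⃗' is found from the law of cosines:
|Δp⃗|² = p₀² + p'² − 2p₀p'cos θ
|Δp⃗|² = (8.0219e-24)² + (7.6584e-24)² − 2·8.0219e-24·7.6584e-24·cos(128°)
|Δp⃗| = 1.4094e-23 kg·m/s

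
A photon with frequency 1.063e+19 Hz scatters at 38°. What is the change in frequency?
1.904e+17 Hz (decrease)

Convert frequency to wavelength (c = 299792458 m/s):
λ₀ = c/f₀ = 299792458/1.063e+19 = 2.8202489e-11 m = 28.2025 pm

Calculate Compton shift:
Δλ = λ_C(1 - cos(38°)) = 0.5144 pm

Final wavelength:
λ' = λ₀ + Δλ = 28.2025 + 0.5144 = 28.7168 pm

Final frequency:
f' = c/λ' = 299792458/2.8716841e-11 = 1.0439604e+19 Hz

Frequency shift (decrease):
Δf = f₀ - f' = 1.063e+19 - 1.0439604e+19 = 1.904e+17 Hz

(Intermediate values are shown rounded; full precision is carried through to the final answer.)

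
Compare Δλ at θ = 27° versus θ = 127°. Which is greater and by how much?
127° produces the larger shift by a factor of 14.696

Calculate both shifts using Δλ = λ_C(1 - cos θ):

For θ₁ = 27°:
Δλ₁ = 2.4263 × (1 - cos(27°))
Δλ₁ = 2.4263 × 0.1090
Δλ₁ = 0.2645 pm

For θ₂ = 127°:
Δλ₂ = 2.4263 × (1 - cos(127°))
Δλ₂ = 2.4263 × 1.6018
Δλ₂ = 3.8865 pm

The 127° angle produces the larger shift.
Ratio: 3.8865/0.2645 = 14.696

(Intermediate values are shown rounded; full precision is carried through to the final answer.)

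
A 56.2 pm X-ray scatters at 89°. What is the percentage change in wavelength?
4.2419%

Calculate the Compton shift:
Δλ = λ_C(1 - cos(89°))
Δλ = 2.4263 × (1 - cos(89°))
Δλ = 2.4263 × 0.9825
Δλ = 2.3840 pm

Percentage change:
(Δλ/λ₀) × 100 = (2.3840/56.2) × 100
= 4.2419%

(Intermediate values are shown rounded; full precision is carried through to the final answer.)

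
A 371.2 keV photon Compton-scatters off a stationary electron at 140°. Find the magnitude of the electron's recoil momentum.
2.7077e-22 kg·m/s

The electron is initially at rest, so by conservation of momentum:
p⃗_e = p⃗₀ − p⃗'  (incident photon momentum minus scattered photon momentum)

Photon momentum magnitudes (p = h/λ = E/c):
λ₀ = hc/E₀ = 3.3401 pm → p₀ = h/λ₀ = 1.9838e-22 kg·m/s
Δλ = λ_C(1 − cos 140°) = 4.2850 pm
λ' = 7.6251 pm → p' = h/λ' = 8.6899e-23 kg·m/s

The scattered photon makes angle θ = 140° with the incident direction, so by the law of cosines:
|p⃗_e|² = p₀² + p'² − 2p₀p'cos θ
|p⃗_e|² = (1.9838e-22)² + (8.6899e-23)² − 2·1.9838e-22·8.6899e-23·cos(140°)
|p⃗_e| = 2.7077e-22 kg·m/s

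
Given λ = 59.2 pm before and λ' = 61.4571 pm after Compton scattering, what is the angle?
86.00°

First find the wavelength shift:
Δλ = λ' - λ = 61.4571 - 59.2 = 2.2571 pm

Using Δλ = λ_C(1 - cos θ), with λ_C = h/(m_e·c) ≈ 2.42631024 pm:
cos θ = 1 - Δλ/λ_C
cos θ = 1 - 2.2571/2.42631024
cos θ = 0.069740

θ = arccos(0.069740)
θ = 86.00°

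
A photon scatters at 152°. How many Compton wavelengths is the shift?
1.8829 λ_C

The Compton shift formula is:
Δλ = λ_C(1 - cos θ)

Dividing both sides by λ_C:
Δλ/λ_C = 1 - cos θ

For θ = 152°:
Δλ/λ_C = 1 - cos(152°)
Δλ/λ_C = 1 - -0.8829
Δλ/λ_C = 1.8829

This means the shift is 1.8829 × λ_C = 4.5686 pm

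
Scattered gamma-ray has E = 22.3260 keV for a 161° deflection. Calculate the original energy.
24.4000 keV

Convert final energy to wavelength (hc ≈ 1239.842 keV·pm):
λ' = hc/E' = 1239.842 / 22.3260 = 55.5335 pm

Calculate the Compton shift:
Δλ = λ_C(1 - cos(161°))
Δλ = 2.4263 × (1 - cos(161°))
Δλ = 4.7204 pm

Initial wavelength:
λ = λ' - Δλ = 55.5335 - 4.7204 = 50.8131 pm

Initial energy:
E = hc/λ = 1239.842 / 50.8131 = 24.4000 keV

(Intermediate values are shown rounded; full precision is carried through to the final answer.)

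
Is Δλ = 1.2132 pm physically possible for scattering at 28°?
No, inconsistent

Calculate the expected shift for θ = 28°:

Δλ_expected = λ_C(1 - cos(28°))
Δλ_expected = 2.4263 × (1 - cos(28°))
Δλ_expected = 2.4263 × 0.1171
Δλ_expected = 0.2840 pm

Given shift: 1.2132 pm
Expected shift: 0.2840 pm
Difference: 0.9291 pm

The values do not match. The given shift corresponds to θ ≈ 60.0°, not 28°.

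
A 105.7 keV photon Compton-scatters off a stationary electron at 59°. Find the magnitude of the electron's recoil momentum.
5.3286e-23 kg·m/s

The electron is initially at rest, so by conservation of momentum:
p⃗_e = p⃗₀ − p⃗'  (incident photon momentum minus scattered photon momentum)

Photon momentum magnitudes (p = h/λ = E/c):
λ₀ = hc/E₀ = 11.7298 pm → p₀ = h/λ₀ = 5.6489e-23 kg·m/s
Δλ = λ_C(1 − cos 59°) = 1.1767 pm
λ' = 12.9065 pm → p' = h/λ' = 5.1339e-23 kg·m/s

The scattered photon makes angle θ = 59° with the incident direction, so by the law of cosines:
|p⃗_e|² = p₀² + p'² − 2p₀p'cos θ
|p⃗_e|² = (5.6489e-23)² + (5.1339e-23)² − 2·5.6489e-23·5.1339e-23·cos(59°)
|p⃗_e| = 5.3286e-23 kg·m/s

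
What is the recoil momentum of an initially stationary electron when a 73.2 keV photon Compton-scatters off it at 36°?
2.3876e-23 kg·m/s

The electron is initially at rest, so by conservation of momentum:
p⃗_e = p⃗₀ − p⃗'  (incident photon momentum minus scattered photon momentum)

Photon momentum magnitudes (p = h/λ = E/c):
λ₀ = hc/E₀ = 16.9377 pm → p₀ = h/λ₀ = 3.9120e-23 kg·m/s
Δλ = λ_C(1 − cos 36°) = 0.4634 pm
λ' = 17.4011 pm → p' = h/λ' = 3.8078e-23 kg·m/s

The scattered photon makes angle θ = 36° with the incident direction, so by the law of cosines:
|p⃗_e|² = p₀² + p'² − 2p₀p'cos θ
|p⃗_e|² = (3.9120e-23)² + (3.8078e-23)² − 2·3.9120e-23·3.8078e-23·cos(36°)
|p⃗_e| = 2.3876e-23 kg·m/s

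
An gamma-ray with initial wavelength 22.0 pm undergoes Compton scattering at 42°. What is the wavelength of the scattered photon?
22.6232 pm

Using the Compton scattering formula:
λ' = λ + Δλ = λ + λ_C(1 - cos θ)

Given:
- Initial wavelength λ = 22.0 pm
- Scattering angle θ = 42°
- Compton wavelength λ_C ≈ 2.4263 pm

Calculate the shift:
Δλ = 2.4263 × (1 - cos(42°))
Δλ = 2.4263 × 0.2569
Δλ = 0.6232 pm

Final wavelength:
λ' = 22.0 + 0.6232 = 22.6232 pm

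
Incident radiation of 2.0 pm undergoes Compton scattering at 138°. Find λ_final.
6.2294 pm

Using the Compton scattering formula:
λ' = λ + Δλ = λ + λ_C(1 - cos θ)

Given:
- Initial wavelength λ = 2.0 pm
- Scattering angle θ = 138°
- Compton wavelength λ_C ≈ 2.4263 pm

Calculate the shift:
Δλ = 2.4263 × (1 - cos(138°))
Δλ = 2.4263 × 1.7431
Δλ = 4.2294 pm

Final wavelength:
λ' = 2.0 + 4.2294 = 6.2294 pm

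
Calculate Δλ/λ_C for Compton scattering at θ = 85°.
0.9128 λ_C

The Compton shift formula is:
Δλ = λ_C(1 - cos θ)

Dividing both sides by λ_C:
Δλ/λ_C = 1 - cos θ

For θ = 85°:
Δλ/λ_C = 1 - cos(85°)
Δλ/λ_C = 1 - 0.0872
Δλ/λ_C = 0.9128

This means the shift is 0.9128 × λ_C = 2.2148 pm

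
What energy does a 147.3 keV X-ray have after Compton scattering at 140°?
97.6093 keV

First convert energy to wavelength:
λ = hc/E, with hc ≈ 1239.842 keV·pm (i.e. 1239.842 eV·nm)

For E = 147.3 keV = 147300 eV:
λ = 1239.842 keV·pm / 147.3 keV
λ = 8.4171 pm

Calculate the Compton shift:
Δλ = λ_C(1 - cos(140°)) = 2.4263 × 1.7660
Δλ = 4.2850 pm

Final wavelength:
λ' = 8.4171 + 4.2850 = 12.7021 pm

Final energy:
E' = hc/λ' = 1239.842 / 12.7021 = 97.6093 keV

(Intermediate values are shown rounded; full precision is carried through to the final answer.)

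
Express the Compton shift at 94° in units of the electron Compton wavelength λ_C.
1.0698 λ_C

The Compton shift formula is:
Δλ = λ_C(1 - cos θ)

Dividing both sides by λ_C:
Δλ/λ_C = 1 - cos θ

For θ = 94°:
Δλ/λ_C = 1 - cos(94°)
Δλ/λ_C = 1 - -0.0698
Δλ/λ_C = 1.0698

This means the shift is 1.0698 × λ_C = 2.5956 pm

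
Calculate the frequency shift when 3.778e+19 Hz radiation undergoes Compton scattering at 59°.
4.879e+18 Hz (decrease)

Convert frequency to wavelength (c = 299792458 m/s):
λ₀ = c/f₀ = 299792458/3.778e+19 = 7.9352159e-12 m = 7.9352 pm

Calculate Compton shift:
Δλ = λ_C(1 - cos(59°)) = 1.1767 pm

Final wavelength:
λ' = λ₀ + Δλ = 7.9352 + 1.1767 = 9.1119 pm

Final frequency:
f' = c/λ' = 299792458/9.1118840e-12 = 3.2901259e+19 Hz

Frequency shift (decrease):
Δf = f₀ - f' = 3.778e+19 - 3.2901259e+19 = 4.879e+18 Hz

(Intermediate values are shown rounded; full precision is carried through to the final answer.)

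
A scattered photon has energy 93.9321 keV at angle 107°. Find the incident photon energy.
123.2001 keV

Convert final energy to wavelength (hc ≈ 1239.842 keV·pm):
λ' = hc/E' = 1239.842 / 93.9321 = 13.1993 pm

Calculate the Compton shift:
Δλ = λ_C(1 - cos(107°))
Δλ = 2.4263 × (1 - cos(107°))
Δλ = 3.1357 pm

Initial wavelength:
λ = λ' - Δλ = 13.1993 - 3.1357 = 10.0636 pm

Initial energy:
E = hc/λ = 1239.842 / 10.0636 = 123.2001 keV

(Intermediate values are shown rounded; full precision is carried through to the final answer.)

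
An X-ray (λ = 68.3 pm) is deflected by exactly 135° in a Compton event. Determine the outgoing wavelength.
72.4420 pm

Using the Compton formula: λ' = λ + λ_C(1 − cos θ)

For θ = 135°, cos θ = -√2/2 (exact) ≈ -0.7071, so:
1 − cos 135° = 1 − (-√2/2) ≈ 1.7071

Δλ = λ_C × 1.7071 = 2.4263 × 1.7071 = 4.1420 pm

λ' = 68.3 + 4.1420 = 72.4420 pm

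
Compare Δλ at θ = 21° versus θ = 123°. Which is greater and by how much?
123° produces the larger shift by a factor of 23.256

Calculate both shifts using Δλ = λ_C(1 - cos θ):

For θ₁ = 21°:
Δλ₁ = 2.4263 × (1 - cos(21°))
Δλ₁ = 2.4263 × 0.0664
Δλ₁ = 0.1612 pm

For θ₂ = 123°:
Δλ₂ = 2.4263 × (1 - cos(123°))
Δλ₂ = 2.4263 × 1.5446
Δλ₂ = 3.7478 pm

The 123° angle produces the larger shift.
Ratio: 3.7478/0.1612 = 23.256

(Intermediate values are shown rounded; full precision is carried through to the final answer.)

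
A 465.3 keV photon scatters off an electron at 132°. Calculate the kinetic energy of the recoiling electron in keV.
280.6468 keV

By energy conservation: K_e = E_initial - E_final

First find the scattered photon energy:
Initial wavelength: λ = hc/E = 2.6646 pm
Compton shift: Δλ = λ_C(1 - cos(132°)) = 4.0498 pm
Final wavelength: λ' = 2.6646 + 4.0498 = 6.7144 pm
Final photon energy: E' = hc/λ' = 184.6532 keV

Electron kinetic energy:
K_e = E - E' = 465.3000 - 184.6532 = 280.6468 keV

(Intermediate values are shown rounded; full precision is carried through to the final answer.)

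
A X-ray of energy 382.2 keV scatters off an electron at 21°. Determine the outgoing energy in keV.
364.1116 keV

First convert energy to wavelength:
λ = hc/E, with hc ≈ 1239.842 keV·pm (i.e. 1239.842 eV·nm)

For E = 382.2 keV = 382200 eV:
λ = 1239.842 keV·pm / 382.2 keV
λ = 3.2440 pm

Calculate the Compton shift:
Δλ = λ_C(1 - cos(21°)) = 2.4263 × 0.0664
Δλ = 0.1612 pm

Final wavelength:
λ' = 3.2440 + 0.1612 = 3.4051 pm

Final energy:
E' = hc/λ' = 1239.842 / 3.4051 = 364.1116 keV

(Intermediate values are shown rounded; full precision is carried through to the final answer.)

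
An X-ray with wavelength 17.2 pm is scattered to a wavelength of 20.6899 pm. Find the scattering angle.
116.00°

First find the wavelength shift:
Δλ = λ' - λ = 20.6899 - 17.2 = 3.4899 pm

Using Δλ = λ_C(1 - cos θ), with λ_C = h/(m_e·c) ≈ 2.42631024 pm:
cos θ = 1 - Δλ/λ_C
cos θ = 1 - 3.4899/2.42631024
cos θ = -0.438357

θ = arccos(-0.438357)
θ = 116.00°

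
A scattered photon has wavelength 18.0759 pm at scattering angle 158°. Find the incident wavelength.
13.4000 pm

From λ' = λ + Δλ, we have λ = λ' - Δλ

First calculate the Compton shift:
Δλ = λ_C(1 - cos θ)
Δλ = 2.4263 × (1 - cos(158°))
Δλ = 2.4263 × 1.9272
Δλ = 4.6759 pm

Initial wavelength:
λ = λ' - Δλ
λ = 18.0759 - 4.6759
λ = 13.4000 pm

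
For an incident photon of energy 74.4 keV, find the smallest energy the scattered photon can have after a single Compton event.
57.6211 keV (at θ = 180°)

The scattered photon has minimum energy when its wavelength is maximum, i.e., when the Compton shift Δλ = λ_C(1 − cos θ) is maximum. This occurs at θ = 180° (backscattering), giving Δλ_max = 2λ_C = 4.8526 pm.

Initial wavelength: λ₀ = hc/E₀ = 16.6645 pm
Maximum final wavelength: λ'_max = λ₀ + 2λ_C = 16.6645 + 4.8526 = 21.5172 pm
Minimum final energy: E'_min = hc/λ'_max = 57.6211 keV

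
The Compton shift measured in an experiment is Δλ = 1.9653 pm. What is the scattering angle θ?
79.05°

From the Compton formula Δλ = λ_C(1 - cos θ), we can solve for θ:

cos θ = 1 - Δλ/λ_C

Given:
- Δλ = 1.9653 pm
- λ_C = h/(m_e·c) ≈ 2.42631024 pm

cos θ = 1 - 1.9653/2.42631024
cos θ = 1 - 0.809995
cos θ = 0.190005

θ = arccos(0.190005)
θ = 79.05°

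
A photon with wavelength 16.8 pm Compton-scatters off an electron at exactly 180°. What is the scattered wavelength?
21.6526 pm

Using the Compton formula: λ' = λ + λ_C(1 − cos θ)

For θ = 180°, cos θ = -1 (exact) = -1.0000, so:
1 − cos 180° = 1 − (-1) = 2.0000

Δλ = λ_C × 2.0000 = 2.4263 × 2.0000 = 4.8526 pm

λ' = 16.8 + 4.8526 = 21.6526 pm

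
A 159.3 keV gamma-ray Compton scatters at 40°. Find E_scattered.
148.4714 keV

First convert energy to wavelength:
λ = hc/E, with hc ≈ 1239.842 keV·pm (i.e. 1239.842 eV·nm)

For E = 159.3 keV = 159300 eV:
λ = 1239.842 keV·pm / 159.3 keV
λ = 7.7831 pm

Calculate the Compton shift:
Δλ = λ_C(1 - cos(40°)) = 2.4263 × 0.2340
Δλ = 0.5676 pm

Final wavelength:
λ' = 7.7831 + 0.5676 = 8.3507 pm

Final energy:
E' = hc/λ' = 1239.842 / 8.3507 = 148.4714 keV

(Intermediate values are shown rounded; full precision is carried through to the final answer.)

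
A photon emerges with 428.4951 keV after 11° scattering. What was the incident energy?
435.2000 keV

Convert final energy to wavelength (hc ≈ 1239.842 keV·pm):
λ' = hc/E' = 1239.842 / 428.4951 = 2.8935 pm

Calculate the Compton shift:
Δλ = λ_C(1 - cos(11°))
Δλ = 2.4263 × (1 - cos(11°))
Δλ = 0.0446 pm

Initial wavelength:
λ = λ' - Δλ = 2.8935 - 0.0446 = 2.8489 pm

Initial energy:
E = hc/λ = 1239.842 / 2.8489 = 435.2000 keV

(Intermediate values are shown rounded; full precision is carried through to the final answer.)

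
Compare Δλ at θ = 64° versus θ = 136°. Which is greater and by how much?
136° produces the larger shift by a factor of 3.061

Calculate both shifts using Δλ = λ_C(1 - cos θ):

For θ₁ = 64°:
Δλ₁ = 2.4263 × (1 - cos(64°))
Δλ₁ = 2.4263 × 0.5616
Δλ₁ = 1.3627 pm

For θ₂ = 136°:
Δλ₂ = 2.4263 × (1 - cos(136°))
Δλ₂ = 2.4263 × 1.7193
Δλ₂ = 4.1717 pm

The 136° angle produces the larger shift.
Ratio: 4.1717/1.3627 = 3.061

(Intermediate values are shown rounded; full precision is carried through to the final answer.)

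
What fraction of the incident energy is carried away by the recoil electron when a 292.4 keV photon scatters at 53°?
0.1856 (or 18.56%)

Calculate initial and final photon energies:

Initial: E₀ = 292.4 keV → λ₀ = 4.2402 pm
Compton shift: Δλ = 0.9661 pm
Final wavelength: λ' = 5.2063 pm
Final energy: E' = 238.1405 keV

Fractional energy loss:
(E₀ - E')/E₀ = (292.4000 - 238.1405)/292.4000
= 54.2595/292.4000
= 0.1856
= 18.56%

(Intermediate values are shown rounded; full precision is carried through to the final answer.)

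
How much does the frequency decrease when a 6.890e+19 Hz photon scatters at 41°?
8.290e+18 Hz (decrease)

Convert frequency to wavelength (c = 299792458 m/s):
λ₀ = c/f₀ = 299792458/6.890e+19 = 4.3511242e-12 m = 4.3511 pm

Calculate Compton shift:
Δλ = λ_C(1 - cos(41°)) = 0.5952 pm

Final wavelength:
λ' = λ₀ + Δλ = 4.3511 + 0.5952 = 4.9463 pm

Final frequency:
f' = c/λ' = 299792458/4.9462749e-12 = 6.0609745e+19 Hz

Frequency shift (decrease):
Δf = f₀ - f' = 6.890e+19 - 6.0609745e+19 = 8.290e+18 Hz

(Intermediate values are shown rounded; full precision is carried through to the final answer.)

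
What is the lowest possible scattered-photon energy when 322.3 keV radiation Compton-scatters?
142.5191 keV (at θ = 180°)

The scattered photon has minimum energy when its wavelength is maximum, i.e., when the Compton shift Δλ = λ_C(1 − cos θ) is maximum. This occurs at θ = 180° (backscattering), giving Δλ_max = 2λ_C = 4.8526 pm.

Initial wavelength: λ₀ = hc/E₀ = 3.8469 pm
Maximum final wavelength: λ'_max = λ₀ + 2λ_C = 3.8469 + 4.8526 = 8.6995 pm
Minimum final energy: E'_min = hc/λ'_max = 142.5191 keV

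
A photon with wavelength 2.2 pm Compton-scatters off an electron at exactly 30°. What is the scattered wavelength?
2.5251 pm

Using the Compton formula: λ' = λ + λ_C(1 − cos θ)

For θ = 30°, cos θ = √3/2 (exact) ≈ 0.8660, so:
1 − cos 30° = 1 − (√3/2) ≈ 0.1340

Δλ = λ_C × 0.1340 = 2.4263 × 0.1340 = 0.3251 pm

λ' = 2.2 + 0.3251 = 2.5251 pm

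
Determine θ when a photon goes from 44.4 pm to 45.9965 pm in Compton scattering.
70.00°

First find the wavelength shift:
Δλ = λ' - λ = 45.9965 - 44.4 = 1.5965 pm

Using Δλ = λ_C(1 - cos θ), with λ_C = h/(m_e·c) ≈ 2.42631024 pm:
cos θ = 1 - Δλ/λ_C
cos θ = 1 - 1.5965/2.42631024
cos θ = 0.342005

θ = arccos(0.342005)
θ = 70.00°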